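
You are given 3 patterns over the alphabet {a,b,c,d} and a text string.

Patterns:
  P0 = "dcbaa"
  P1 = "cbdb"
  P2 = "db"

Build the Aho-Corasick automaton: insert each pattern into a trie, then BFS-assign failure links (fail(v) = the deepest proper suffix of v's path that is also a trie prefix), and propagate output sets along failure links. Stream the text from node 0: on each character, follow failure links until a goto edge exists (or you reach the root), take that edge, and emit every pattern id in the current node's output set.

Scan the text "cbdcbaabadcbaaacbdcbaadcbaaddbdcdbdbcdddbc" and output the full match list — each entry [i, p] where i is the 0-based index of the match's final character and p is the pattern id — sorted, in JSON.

Construct AC machine:
Trie (insert patterns):
  n0 'ε': c→6 d→1
  n1 'd': b→10 c→2
  n2 'dc': b→3
  n3 'dcb': a→4
  n4 'dcba': a→5
  n5 'dcbaa': ·  [P0 ends]
  n6 'c': b→7
  n7 'cb': d→8
  n8 'cbd': b→9
  n9 'cbdb': ·  [P1 ends]
  n10 'db': ·  [P2 ends]

Failure links (BFS by depth):
  n1('d'): parent n0 fail=0; on 'd' 0 → fail=0;  out ∅∪∅=∅
  n6('c'): parent n0 fail=0; on 'c' 0 → fail=0;  out ∅∪∅=∅
  n2('dc'): parent n1 fail=0; on 'c' 0 → fail=6;  out ∅∪∅=∅
  n7('cb'): parent n6 fail=0; on 'b' 0 → fail=0;  out ∅∪∅=∅
  n10('db'): parent n1 fail=0; on 'b' 0 → fail=0;  out {2}∪∅={2}
  n3('dcb'): parent n2 fail=6; on 'b' 6 → fail=7;  out ∅∪∅=∅
  n8('cbd'): parent n7 fail=0; on 'd' 0 → fail=1;  out ∅∪∅=∅
  n4('dcba'): parent n3 fail=7; on 'a' 7→0 → fail=0;  out ∅∪∅=∅
  n9('cbdb'): parent n8 fail=1; on 'b' 1 → fail=10;  out {1}∪{2}={1,2}
  n5('dcbaa'): parent n4 fail=0; on 'a' 0 → fail=0;  out {0}∪∅={0}

Run:
pos 0 'c': at 6
pos 1 'b': at 7
pos 2 'd': at 8
pos 3 'c': at 2 (fail-walked)
pos 4 'b': at 3
pos 5 'a': at 4
pos 6 'a': at 5  → match P0@[2:6]
pos 7 'b': at 0 (fail-walked)
pos 8 'a': at 0
pos 9 'd': at 1
pos 10 'c': at 2
pos 11 'b': at 3
pos 12 'a': at 4
pos 13 'a': at 5  → match P0@[9:13]
pos 14 'a': at 0 (fail-walked)
pos 15 'c': at 6
pos 16 'b': at 7
pos 17 'd': at 8
pos 18 'c': at 2 (fail-walked)
pos 19 'b': at 3
pos 20 'a': at 4
pos 21 'a': at 5  → match P0@[17:21]
pos 22 'd': at 1 (fail-walked)
pos 23 'c': at 2
pos 24 'b': at 3
pos 25 'a': at 4
pos 26 'a': at 5  → match P0@[22:26]
pos 27 'd': at 1 (fail-walked)
pos 28 'd': at 1 (fail-walked)
pos 29 'b': at 10  → match P2@[28:29]
pos 30 'd': at 1 (fail-walked)
pos 31 'c': at 2
pos 32 'd': at 1 (fail-walked)
pos 33 'b': at 10  → match P2@[32:33]
pos 34 'd': at 1 (fail-walked)
pos 35 'b': at 10  → match P2@[34:35]
pos 36 'c': at 6 (fail-walked)
pos 37 'd': at 1 (fail-walked)
pos 38 'd': at 1 (fail-walked)
pos 39 'd': at 1 (fail-walked)
pos 40 'b': at 10  → match P2@[39:40]
pos 41 'c': at 6 (fail-walked)

Matches: [[6,0],[13,0],[21,0],[26,0],[29,2],[33,2],[35,2],[40,2]]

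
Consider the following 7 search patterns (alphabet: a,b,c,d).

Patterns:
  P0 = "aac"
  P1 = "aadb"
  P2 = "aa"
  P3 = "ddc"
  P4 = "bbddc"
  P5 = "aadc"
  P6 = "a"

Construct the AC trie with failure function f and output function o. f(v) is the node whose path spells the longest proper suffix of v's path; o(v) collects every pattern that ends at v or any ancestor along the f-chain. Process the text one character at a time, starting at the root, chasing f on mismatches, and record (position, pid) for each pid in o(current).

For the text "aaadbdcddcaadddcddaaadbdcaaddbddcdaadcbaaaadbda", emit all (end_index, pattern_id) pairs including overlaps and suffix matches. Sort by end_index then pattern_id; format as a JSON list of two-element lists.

Construct AC machine:
Trie (insert patterns):
  n0 'ε': a→1 b→9 d→6
  n1 'a': a→2  ←P6
  n2 'aa': c→3 d→4  ←P2
  n3 'aac': ·  ←P0
  n4 'aad': b→5 c→14
  n5 'aadb': ·  ←P1
  n6 'd': d→7
  n7 'dd': c→8
  n8 'ddc': ·  ←P3
  n9 'b': b→10
  n10 'bb': d→11
  n11 'bbd': d→12
  n12 'bbdd': c→13
  n13 'bbddc': ·  ←P4
  n14 'aadc': ·  ←P5

Failure links (BFS by depth):
  n1('a'): parent n0 fail=0; on 'a' 0 → fail=0;  out {6}∪∅={6}
  n6('d'): parent n0 fail=0; on 'd' 0 → fail=0;  out ∅∪∅=∅
  n9('b'): parent n0 fail=0; on 'b' 0 → fail=0;  out ∅∪∅=∅
  n2('aa'): parent n1 fail=0; on 'a' 0 → fail=1;  out {2}∪{6}={2,6}
  n7('dd'): parent n6 fail=0; on 'd' 0 → fail=6;  out ∅∪∅=∅
  n10('bb'): parent n9 fail=0; on 'b' 0 → fail=9;  out ∅∪∅=∅
  n3('aac'): parent n2 fail=1; on 'c' 1→0 → fail=0;  out {0}∪∅={0}
  n4('aad'): parent n2 fail=1; on 'd' 1→0 → fail=6;  out ∅∪∅=∅
  n8('ddc'): parent n7 fail=6; on 'c' 6→0 → fail=0;  out {3}∪∅={3}
  n11('bbd'): parent n10 fail=9; on 'd' 9→0 → fail=6;  out ∅∪∅=∅
  n5('aadb'): parent n4 fail=6; on 'b' 6→0 → fail=9;  out {1}∪∅={1}
  n12('bbdd'): parent n11 fail=6; on 'd' 6 → fail=7;  out ∅∪∅=∅
  n14('aadc'): parent n4 fail=6; on 'c' 6→0 → fail=0;  out {5}∪∅={5}
  n13('bbddc'): parent n12 fail=7; on 'c' 7 → fail=8;  out {4}∪{3}={3,4}

Run:
pos 0 'a': at 1  → match P6@[0:0]
pos 1 'a': at 2  → match P2@[0:1],P6@[1:1]
pos 2 'a': at 2 (fail-walked)  → match P2@[1:2],P6@[2:2]
pos 3 'd': at 4
pos 4 'b': at 5  → match P1@[1:4]
pos 5 'd': at 6 (fail-walked)
pos 6 'c': at 0 (fail-walked)
pos 7 'd': at 6
pos 8 'd': at 7
pos 9 'c': at 8  → match P3@[7:9]
pos 10 'a': at 1 (fail-walked)  → match P6@[10:10]
pos 11 'a': at 2  → match P2@[10:11],P6@[11:11]
pos 12 'd': at 4
pos 13 'd': at 7 (fail-walked)
pos 14 'd': at 7 (fail-walked)
pos 15 'c': at 8  → match P3@[13:15]
pos 16 'd': at 6 (fail-walked)
pos 17 'd': at 7
pos 18 'a': at 1 (fail-walked)  → match P6@[18:18]
pos 19 'a': at 2  → match P2@[18:19],P6@[19:19]
pos 20 'a': at 2 (fail-walked)  → match P2@[19:20],P6@[20:20]
pos 21 'd': at 4
pos 22 'b': at 5  → match P1@[19:22]
pos 23 'd': at 6 (fail-walked)
pos 24 'c': at 0 (fail-walked)
pos 25 'a': at 1  → match P6@[25:25]
pos 26 'a': at 2  → match P2@[25:26],P6@[26:26]
pos 27 'd': at 4
pos 28 'd': at 7 (fail-walked)
pos 29 'b': at 9 (fail-walked)
pos 30 'd': at 6 (fail-walked)
pos 31 'd': at 7
pos 32 'c': at 8  → match P3@[30:32]
pos 33 'd': at 6 (fail-walked)
pos 34 'a': at 1 (fail-walked)  → match P6@[34:34]
pos 35 'a': at 2  → match P2@[34:35],P6@[35:35]
pos 36 'd': at 4
pos 37 'c': at 14  → match P5@[34:37]
pos 38 'b': at 9 (fail-walked)
pos 39 'a': at 1 (fail-walked)  → match P6@[39:39]
pos 40 'a': at 2  → match P2@[39:40],P6@[40:40]
pos 41 'a': at 2 (fail-walked)  → match P2@[40:41],P6@[41:41]
pos 42 'a': at 2 (fail-walked)  → match P2@[41:42],P6@[42:42]
pos 43 'd': at 4
pos 44 'b': at 5  → match P1@[41:44]
pos 45 'd': at 6 (fail-walked)
pos 46 'a': at 1 (fail-walked)  → match P6@[46:46]

Result: [[0,6],[1,2],[1,6],[2,2],[2,6],[4,1],[9,3],[10,6],[11,2],[11,6],[15,3],[18,6],[19,2],[19,6],[20,2],[20,6],[22,1],[25,6],[26,2],[26,6],[32,3],[34,6],[35,2],[35,6],[37,5],[39,6],[40,2],[40,6],[41,2],[41,6],[42,2],[42,6],[44,1],[46,6]]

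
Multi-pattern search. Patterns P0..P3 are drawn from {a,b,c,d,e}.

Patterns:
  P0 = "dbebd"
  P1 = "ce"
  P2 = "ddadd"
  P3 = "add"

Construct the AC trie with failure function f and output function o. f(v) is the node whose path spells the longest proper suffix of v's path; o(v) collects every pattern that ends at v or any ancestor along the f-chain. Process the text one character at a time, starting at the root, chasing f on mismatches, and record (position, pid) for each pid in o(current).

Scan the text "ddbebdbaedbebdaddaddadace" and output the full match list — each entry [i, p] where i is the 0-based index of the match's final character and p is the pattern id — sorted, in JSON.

Build automaton:
Trie (insert patterns):
  0='ε' goto a→12 c→6 d→1
  1='d' goto b→2 d→8
  2='db' goto e→3
  3='dbe' goto b→4
  4='dbeb' goto d→5
  5='dbebd' goto ·  [P0 ends]
  6='c' goto e→7
  7='ce' goto ·  [P1 ends]
  8='dd' goto a→9
  9='dda' goto d→10
  10='ddad' goto d→11
  11='ddadd' goto ·  [P2 ends]
  12='a' goto d→13
  13='ad' goto d→14
  14='add' goto ·  [P3 ends]

BFS fail/out derivation:
  n1('d'): parent n0 fail=0; on 'd' 0 → fail=0;  out ∅∪∅=∅
  n6('c'): parent n0 fail=0; on 'c' 0 → fail=0;  out ∅∪∅=∅
  n12('a'): parent n0 fail=0; on 'a' 0 → fail=0;  out ∅∪∅=∅
  n2('db'): parent n1 fail=0; on 'b' 0 → fail=0;  out ∅∪∅=∅
  n7('ce'): parent n6 fail=0; on 'e' 0 → fail=0;  out {1}∪∅={1}
  n8('dd'): parent n1 fail=0; on 'd' 0 → fail=1;  out ∅∪∅=∅
  n13('ad'): parent n12 fail=0; on 'd' 0 → fail=1;  out ∅∪∅=∅
  n3('dbe'): parent n2 fail=0; on 'e' 0 → fail=0;  out ∅∪∅=∅
  n9('dda'): parent n8 fail=1; on 'a' 1→0 → fail=12;  out ∅∪∅=∅
  n14('add'): parent n13 fail=1; on 'd' 1 → fail=8;  out {3}∪∅={3}
  n4('dbeb'): parent n3 fail=0; on 'b' 0 → fail=0;  out ∅∪∅=∅
  n10('ddad'): parent n9 fail=12; on 'd' 12 → fail=13;  out ∅∪∅=∅
  n5('dbebd'): parent n4 fail=0; on 'd' 0 → fail=1;  out {0}∪∅={0}
  n11('ddadd'): parent n10 fail=13; on 'd' 13 → fail=14;  out {2}∪{3}={2,3}

Scan:
[0] read 'd'  n0⇒n1
[1] read 'd'  n1⇒n8
[2] read 'b'  n8⇒n2 (fail-walked)
[3] read 'e'  n2⇒n3
[4] read 'b'  n3⇒n4
[5] read 'd'  n4⇒n5  → match P0@[1:5]
[6] read 'b'  n5⇒n2 (fail-walked)
[7] read 'a'  n2⇒n12 (fail-walked)
[8] read 'e'  n12⇒n0 (fail-walked)
[9] read 'd'  n0⇒n1
[10] read 'b'  n1⇒n2
[11] read 'e'  n2⇒n3
[12] read 'b'  n3⇒n4
[13] read 'd'  n4⇒n5  → match P0@[9:13]
[14] read 'a'  n5⇒n12 (fail-walked)
[15] read 'd'  n12⇒n13
[16] read 'd'  n13⇒n14  → match P3@[14:16]
[17] read 'a'  n14⇒n9 (fail-walked)
[18] read 'd'  n9⇒n10
[19] read 'd'  n10⇒n11  → match P2@[15:19],P3@[17:19]
[20] read 'a'  n11⇒n9 (fail-walked)
[21] read 'd'  n9⇒n10
[22] read 'a'  n10⇒n12 (fail-walked)
[23] read 'c'  n12⇒n6 (fail-walked)
[24] read 'e'  n6⇒n7  → match P1@[23:24]

Result: [[5,0],[13,0],[16,3],[19,2],[19,3],[24,1]]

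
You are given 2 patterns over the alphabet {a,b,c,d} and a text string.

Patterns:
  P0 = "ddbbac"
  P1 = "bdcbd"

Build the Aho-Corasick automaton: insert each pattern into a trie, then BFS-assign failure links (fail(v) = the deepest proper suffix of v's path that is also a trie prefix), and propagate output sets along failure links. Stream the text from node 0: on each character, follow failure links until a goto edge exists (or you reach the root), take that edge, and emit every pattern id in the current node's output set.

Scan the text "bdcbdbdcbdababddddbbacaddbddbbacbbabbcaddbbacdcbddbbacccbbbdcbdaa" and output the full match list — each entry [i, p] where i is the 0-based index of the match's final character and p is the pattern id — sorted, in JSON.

Build automaton:
Trie nodes:
  0='ε' goto b→7 d→1
  1='d' goto d→2
  2='dd' goto b→3
  3='ddb' goto b→4
  4='ddbb' goto a→5
  5='ddbba' goto c→6
  6='ddbbac' goto ·  ←P0
  7='b' goto d→8
  8='bd' goto c→9
  9='bdc' goto b→10
  10='bdcb' goto d→11
  11='bdcbd' goto ·  ←P1

Failure links (BFS by depth):
  fail(1) 'd': from fail(0)=0 chase 'd': 0 ⇒ 0;  out=∅∪out(0)=∅
  fail(7) 'b': from fail(0)=0 chase 'b': 0 ⇒ 0;  out=∅∪out(0)=∅
  fail(2) 'dd': from fail(1)=0 chase 'd': 0 ⇒ 1;  out=∅∪out(1)=∅
  fail(8) 'bd': from fail(7)=0 chase 'd': 0 ⇒ 1;  out=∅∪out(1)=∅
  fail(3) 'ddb': from fail(2)=1 chase 'b': 1→0 ⇒ 7;  out=∅∪out(7)=∅
  fail(9) 'bdc': from fail(8)=1 chase 'c': 1→0 ⇒ 0;  out=∅∪out(0)=∅
  fail(4) 'ddbb': from fail(3)=7 chase 'b': 7→0 ⇒ 7;  out=∅∪out(7)=∅
  fail(10) 'bdcb': from fail(9)=0 chase 'b': 0 ⇒ 7;  out=∅∪out(7)=∅
  fail(5) 'ddbba': from fail(4)=7 chase 'a': 7→0 ⇒ 0;  out=∅∪out(0)=∅
  fail(11) 'bdcbd': from fail(10)=7 chase 'd': 7 ⇒ 8;  out={1}∪out(8)={1}
  fail(6) 'ddbbac': from fail(5)=0 chase 'c': 0 ⇒ 0;  out={0}∪out(0)={0}

Scan:
pos 0 'b': at 7
pos 1 'd': at 8
pos 2 'c': at 9
pos 3 'b': at 10
pos 4 'd': at 11  emit P1@[0:4]
pos 5 'b': at 7 (via fail)
pos 6 'd': at 8
pos 7 'c': at 9
pos 8 'b': at 10
pos 9 'd': at 11  emit P1@[5:9]
pos 10 'a': at 0 (via fail)
pos 11 'b': at 7
pos 12 'a': at 0 (via fail)
pos 13 'b': at 7
pos 14 'd': at 8
pos 15 'd': at 2 (via fail)
pos 16 'd': at 2 (via fail)
pos 17 'd': at 2 (via fail)
pos 18 'b': at 3
pos 19 'b': at 4
pos 20 'a': at 5
pos 21 'c': at 6  emit P0@[16:21]
pos 22 'a': at 0 (via fail)
pos 23 'd': at 1
pos 24 'd': at 2
pos 25 'b': at 3
pos 26 'd': at 8 (via fail)
pos 27 'd': at 2 (via fail)
pos 28 'b': at 3
pos 29 'b': at 4
pos 30 'a': at 5
pos 31 'c': at 6  emit P0@[26:31]
pos 32 'b': at 7 (via fail)
pos 33 'b': at 7 (via fail)
pos 34 'a': at 0 (via fail)
pos 35 'b': at 7
pos 36 'b': at 7 (via fail)
pos 37 'c': at 0 (via fail)
pos 38 'a': at 0
pos 39 'd': at 1
pos 40 'd': at 2
pos 41 'b': at 3
pos 42 'b': at 4
pos 43 'a': at 5
pos 44 'c': at 6  emit P0@[39:44]
pos 45 'd': at 1 (via fail)
pos 46 'c': at 0 (via fail)
pos 47 'b': at 7
pos 48 'd': at 8
pos 49 'd': at 2 (via fail)
pos 50 'b': at 3
pos 51 'b': at 4
pos 52 'a': at 5
pos 53 'c': at 6  emit P0@[48:53]
pos 54 'c': at 0 (via fail)
pos 55 'c': at 0
pos 56 'b': at 7
pos 57 'b': at 7 (via fail)
pos 58 'b': at 7 (via fail)
pos 59 'd': at 8
pos 60 'c': at 9
pos 61 'b': at 10
pos 62 'd': at 11  emit P1@[58:62]
pos 63 'a': at 0 (via fail)
pos 64 'a': at 0

All matches (sorted): [[4,1],[9,1],[21,0],[31,0],[44,0],[53,0],[62,1]]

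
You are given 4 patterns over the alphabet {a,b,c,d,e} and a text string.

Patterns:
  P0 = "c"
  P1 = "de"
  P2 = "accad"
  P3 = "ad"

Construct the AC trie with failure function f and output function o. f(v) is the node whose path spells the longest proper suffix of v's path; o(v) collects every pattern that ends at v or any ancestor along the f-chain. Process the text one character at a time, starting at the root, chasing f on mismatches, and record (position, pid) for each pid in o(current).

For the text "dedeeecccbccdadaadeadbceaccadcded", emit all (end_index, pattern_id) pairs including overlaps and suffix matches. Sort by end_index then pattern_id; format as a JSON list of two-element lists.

Build:
Trie nodes:
  0='ε' goto a→4 c→1 d→2
  1='c' goto ·  ←P0
  2='d' goto e→3
  3='de' goto ·  ←P1
  4='a' goto c→5 d→9
  5='ac' goto c→6
  6='acc' goto a→7
  7='acca' goto d→8
  8='accad' goto ·  ←P2
  9='ad' goto ·  ←P3

Failure links (BFS by depth):
  n1('c'): parent n0 fail=0; on 'c' 0 → fail=0;  out {0}∪∅={0}
  n2('d'): parent n0 fail=0; on 'd' 0 → fail=0;  out ∅∪∅=∅
  n4('a'): parent n0 fail=0; on 'a' 0 → fail=0;  out ∅∪∅=∅
  n3('de'): parent n2 fail=0; on 'e' 0 → fail=0;  out {1}∪∅={1}
  n5('ac'): parent n4 fail=0; on 'c' 0 → fail=1;  out ∅∪{0}={0}
  n9('ad'): parent n4 fail=0; on 'd' 0 → fail=2;  out {3}∪∅={3}
  n6('acc'): parent n5 fail=1; on 'c' 1→0 → fail=1;  out ∅∪{0}={0}
  n7('acca'): parent n6 fail=1; on 'a' 1→0 → fail=4;  out ∅∪∅=∅
  n8('accad'): parent n7 fail=4; on 'd' 4 → fail=9;  out {2}∪{3}={2,3}

Run:
[0] read 'd'  n0⇒n2
[1] read 'e'  n2⇒n3  emit P1@[0:1]
[2] read 'd'  n3⇒n2 ·f
[3] read 'e'  n2⇒n3  emit P1@[2:3]
[4] read 'e'  n3⇒n0 ·f
[5] read 'e'  n0⇒n0
[6] read 'c'  n0⇒n1  emit P0@[6:6]
[7] read 'c'  n1⇒n1 ·f  emit P0@[7:7]
[8] read 'c'  n1⇒n1 ·f  emit P0@[8:8]
[9] read 'b'  n1⇒n0 ·f
[10] read 'c'  n0⇒n1  emit P0@[10:10]
[11] read 'c'  n1⇒n1 ·f  emit P0@[11:11]
[12] read 'd'  n1⇒n2 ·f
[13] read 'a'  n2⇒n4 ·f
[14] read 'd'  n4⇒n9  emit P3@[13:14]
[15] read 'a'  n9⇒n4 ·f
[16] read 'a'  n4⇒n4 ·f
[17] read 'd'  n4⇒n9  emit P3@[16:17]
[18] read 'e'  n9⇒n3 ·f  emit P1@[17:18]
[19] read 'a'  n3⇒n4 ·f
[20] read 'd'  n4⇒n9  emit P3@[19:20]
[21] read 'b'  n9⇒n0 ·f
[22] read 'c'  n0⇒n1  emit P0@[22:22]
[23] read 'e'  n1⇒n0 ·f
[24] read 'a'  n0⇒n4
[25] read 'c'  n4⇒n5  emit P0@[25:25]
[26] read 'c'  n5⇒n6  emit P0@[26:26]
[27] read 'a'  n6⇒n7
[28] read 'd'  n7⇒n8  emit P2@[24:28],P3@[27:28]
[29] read 'c'  n8⇒n1 ·f  emit P0@[29:29]
[30] read 'd'  n1⇒n2 ·f
[31] read 'e'  n2⇒n3  emit P1@[30:31]
[32] read 'd'  n3⇒n2 ·f

Result: [[1,1],[3,1],[6,0],[7,0],[8,0],[10,0],[11,0],[14,3],[17,3],[18,1],[20,3],[22,0],[25,0],[26,0],[28,2],[28,3],[29,0],[31,1]]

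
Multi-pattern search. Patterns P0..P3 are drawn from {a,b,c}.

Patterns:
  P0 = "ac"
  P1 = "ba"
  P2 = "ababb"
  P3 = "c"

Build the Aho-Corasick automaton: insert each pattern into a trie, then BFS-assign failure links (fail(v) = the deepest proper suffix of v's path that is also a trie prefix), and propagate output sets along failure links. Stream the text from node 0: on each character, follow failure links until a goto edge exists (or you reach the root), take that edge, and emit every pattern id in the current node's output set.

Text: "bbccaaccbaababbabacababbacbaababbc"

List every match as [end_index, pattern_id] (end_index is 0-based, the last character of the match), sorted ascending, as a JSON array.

Construct AC machine:
Trie (insert patterns):
  n0 'ε': a→1 b→3 c→9
  n1 'a': b→5 c→2
  n2 'ac': ·  ←P0
  n3 'b': a→4
  n4 'ba': ·  ←P1
  n5 'ab': a→6
  n6 'aba': b→7
  n7 'abab': b→8
  n8 'ababb': ·  ←P2
  n9 'c': ·  ←P3

Failure links (BFS by depth):
  fail(1) 'a': from fail(0)=0 chase 'a': 0 ⇒ 0;  out=∅∪out(0)=∅
  fail(3) 'b': from fail(0)=0 chase 'b': 0 ⇒ 0;  out=∅∪out(0)=∅
  fail(9) 'c': from fail(0)=0 chase 'c': 0 ⇒ 0;  out={3}∪out(0)={3}
  fail(2) 'ac': from fail(1)=0 chase 'c': 0 ⇒ 9;  out={0}∪out(9)={0,3}
  fail(4) 'ba': from fail(3)=0 chase 'a': 0 ⇒ 1;  out={1}∪out(1)={1}
  fail(5) 'ab': from fail(1)=0 chase 'b': 0 ⇒ 3;  out=∅∪out(3)=∅
  fail(6) 'aba': from fail(5)=3 chase 'a': 3 ⇒ 4;  out=∅∪out(4)={1}
  fail(7) 'abab': from fail(6)=4 chase 'b': 4→1 ⇒ 5;  out=∅∪out(5)=∅
  fail(8) 'ababb': from fail(7)=5 chase 'b': 5→3→0 ⇒ 3;  out={2}∪out(3)={2}

Text stream:
pos 0 'b': at 3
pos 1 'b': at 3 (via fail)
pos 2 'c': at 9 (via fail)  ** P3@[2:2]
pos 3 'c': at 9 (via fail)  ** P3@[3:3]
pos 4 'a': at 1 (via fail)
pos 5 'a': at 1 (via fail)
pos 6 'c': at 2  ** P0@[5:6],P3@[6:6]
pos 7 'c': at 9 (via fail)  ** P3@[7:7]
pos 8 'b': at 3 (via fail)
pos 9 'a': at 4  ** P1@[8:9]
pos 10 'a': at 1 (via fail)
pos 11 'b': at 5
pos 12 'a': at 6  ** P1@[11:12]
pos 13 'b': at 7
pos 14 'b': at 8  ** P2@[10:14]
pos 15 'a': at 4 (via fail)  ** P1@[14:15]
pos 16 'b': at 5 (via fail)
pos 17 'a': at 6  ** P1@[16:17]
pos 18 'c': at 2 (via fail)  ** P0@[17:18],P3@[18:18]
pos 19 'a': at 1 (via fail)
pos 20 'b': at 5
pos 21 'a': at 6  ** P1@[20:21]
pos 22 'b': at 7
pos 23 'b': at 8  ** P2@[19:23]
pos 24 'a': at 4 (via fail)  ** P1@[23:24]
pos 25 'c': at 2 (via fail)  ** P0@[24:25],P3@[25:25]
pos 26 'b': at 3 (via fail)
pos 27 'a': at 4  ** P1@[26:27]
pos 28 'a': at 1 (via fail)
pos 29 'b': at 5
pos 30 'a': at 6  ** P1@[29:30]
pos 31 'b': at 7
pos 32 'b': at 8  ** P2@[28:32]
pos 33 'c': at 9 (via fail)  ** P3@[33:33]

Matches: [[2,3],[3,3],[6,0],[6,3],[7,3],[9,1],[12,1],[14,2],[15,1],[17,1],[18,0],[18,3],[21,1],[23,2],[24,1],[25,0],[25,3],[27,1],[30,1],[32,2],[33,3]]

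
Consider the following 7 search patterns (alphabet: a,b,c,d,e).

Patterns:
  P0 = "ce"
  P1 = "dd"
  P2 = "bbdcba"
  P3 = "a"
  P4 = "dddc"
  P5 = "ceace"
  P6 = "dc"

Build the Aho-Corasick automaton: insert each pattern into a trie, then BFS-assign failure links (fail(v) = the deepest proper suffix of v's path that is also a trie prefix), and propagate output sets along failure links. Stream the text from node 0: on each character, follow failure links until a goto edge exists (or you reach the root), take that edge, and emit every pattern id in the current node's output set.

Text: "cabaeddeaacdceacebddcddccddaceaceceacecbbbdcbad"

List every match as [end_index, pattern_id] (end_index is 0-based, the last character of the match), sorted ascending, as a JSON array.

Build automaton:
Trie (insert patterns):
  n0 'ε': a→11 b→5 c→1 d→3
  n1 'c': e→2
  n2 'ce': a→14  ←P0
  n3 'd': c→17 d→4
  n4 'dd': d→12  ←P1
  n5 'b': b→6
  n6 'bb': d→7
  n7 'bbd': c→8
  n8 'bbdc': b→9
  n9 'bbdcb': a→10
  n10 'bbdcba': ·  ←P2
  n11 'a': ·  ←P3
  n12 'ddd': c→13
  n13 'dddc': ·  ←P4
  n14 'cea': c→15
  n15 'ceac': e→16
  n16 'ceace': ·  ←P5
  n17 'dc': ·  ←P6

Failure links (BFS by depth):
  fail(1) 'c': from fail(0)=0 chase 'c': 0 ⇒ 0;  out=∅∪out(0)=∅
  fail(3) 'd': from fail(0)=0 chase 'd': 0 ⇒ 0;  out=∅∪out(0)=∅
  fail(5) 'b': from fail(0)=0 chase 'b': 0 ⇒ 0;  out=∅∪out(0)=∅
  fail(11) 'a': from fail(0)=0 chase 'a': 0 ⇒ 0;  out={3}∪out(0)={3}
  fail(2) 'ce': from fail(1)=0 chase 'e': 0 ⇒ 0;  out={0}∪out(0)={0}
  fail(4) 'dd': from fail(3)=0 chase 'd': 0 ⇒ 3;  out={1}∪out(3)={1}
  fail(6) 'bb': from fail(5)=0 chase 'b': 0 ⇒ 5;  out=∅∪out(5)=∅
  fail(17) 'dc': from fail(3)=0 chase 'c': 0 ⇒ 1;  out={6}∪out(1)={6}
  fail(7) 'bbd': from fail(6)=5 chase 'd': 5→0 ⇒ 3;  out=∅∪out(3)=∅
  fail(12) 'ddd': from fail(4)=3 chase 'd': 3 ⇒ 4;  out=∅∪out(4)={1}
  fail(14) 'cea': from fail(2)=0 chase 'a': 0 ⇒ 11;  out=∅∪out(11)={3}
  fail(8) 'bbdc': from fail(7)=3 chase 'c': 3 ⇒ 17;  out=∅∪out(17)={6}
  fail(13) 'dddc': from fail(12)=4 chase 'c': 4→3 ⇒ 17;  out={4}∪out(17)={4,6}
  fail(15) 'ceac': from fail(14)=11 chase 'c': 11→0 ⇒ 1;  out=∅∪out(1)=∅
  fail(9) 'bbdcb': from fail(8)=17 chase 'b': 17→1→0 ⇒ 5;  out=∅∪out(5)=∅
  fail(16) 'ceace': from fail(15)=1 chase 'e': 1 ⇒ 2;  out={5}∪out(2)={0,5}
  fail(10) 'bbdcba': from fail(9)=5 chase 'a': 5→0 ⇒ 11;  out={2}∪out(11)={2,3}

Text stream:
i=0 'c': node 0→1
i=1 'a': node 1→11 ·f  → match P3@[1:1]
i=2 'b': node 11→5 ·f
i=3 'a': node 5→11 ·f  → match P3@[3:3]
i=4 'e': node 11→0 ·f
i=5 'd': node 0→3
i=6 'd': node 3→4  → match P1@[5:6]
i=7 'e': node 4→0 ·f
i=8 'a': node 0→11  → match P3@[8:8]
i=9 'a': node 11→11 ·f  → match P3@[9:9]
i=10 'c': node 11→1 ·f
i=11 'd': node 1→3 ·f
i=12 'c': node 3→17  → match P6@[11:12]
i=13 'e': node 17→2 ·f  → match P0@[12:13]
i=14 'a': node 2→14  → match P3@[14:14]
i=15 'c': node 14→15
i=16 'e': node 15→16  → match P0@[15:16],P5@[12:16]
i=17 'b': node 16→5 ·f
i=18 'd': node 5→3 ·f
i=19 'd': node 3→4  → match P1@[18:19]
i=20 'c': node 4→17 ·f  → match P6@[19:20]
i=21 'd': node 17→3 ·f
i=22 'd': node 3→4  → match P1@[21:22]
i=23 'c': node 4→17 ·f  → match P6@[22:23]
i=24 'c': node 17→1 ·f
i=25 'd': node 1→3 ·f
i=26 'd': node 3→4  → match P1@[25:26]
i=27 'a': node 4→11 ·f  → match P3@[27:27]
i=28 'c': node 11→1 ·f
i=29 'e': node 1→2  → match P0@[28:29]
i=30 'a': node 2→14  → match P3@[30:30]
i=31 'c': node 14→15
i=32 'e': node 15→16  → match P0@[31:32],P5@[28:32]
i=33 'c': node 16→1 ·f
i=34 'e': node 1→2  → match P0@[33:34]
i=35 'a': node 2→14  → match P3@[35:35]
i=36 'c': node 14→15
i=37 'e': node 15→16  → match P0@[36:37],P5@[33:37]
i=38 'c': node 16→1 ·f
i=39 'b': node 1→5 ·f
i=40 'b': node 5→6
i=41 'b': node 6→6 ·f
i=42 'd': node 6→7
i=43 'c': node 7→8  → match P6@[42:43]
i=44 'b': node 8→9
i=45 'a': node 9→10  → match P2@[40:45],P3@[45:45]
i=46 'd': node 10→3 ·f

Matches: [[1,3],[3,3],[6,1],[8,3],[9,3],[12,6],[13,0],[14,3],[16,0],[16,5],[19,1],[20,6],[22,1],[23,6],[26,1],[27,3],[29,0],[30,3],[32,0],[32,5],[34,0],[35,3],[37,0],[37,5],[43,6],[45,2],[45,3]]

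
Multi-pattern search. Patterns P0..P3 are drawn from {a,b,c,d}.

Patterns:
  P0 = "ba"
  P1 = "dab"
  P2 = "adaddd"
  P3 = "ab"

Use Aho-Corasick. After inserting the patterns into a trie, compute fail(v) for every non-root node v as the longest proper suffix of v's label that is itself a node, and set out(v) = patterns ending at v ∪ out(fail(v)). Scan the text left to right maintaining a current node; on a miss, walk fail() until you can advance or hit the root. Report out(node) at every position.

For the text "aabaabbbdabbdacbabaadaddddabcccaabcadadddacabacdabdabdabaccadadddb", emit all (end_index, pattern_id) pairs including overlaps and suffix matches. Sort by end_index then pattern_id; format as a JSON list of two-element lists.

Construct AC machine:
Trie (insert patterns):
  n0 'ε': a→6 b→1 d→3
  n1 'b': a→2
  n2 'ba': ·  [P0 ends]
  n3 'd': a→4
  n4 'da': b→5
  n5 'dab': ·  [P1 ends]
  n6 'a': b→12 d→7
  n7 'ad': a→8
  n8 'ada': d→9
  n9 'adad': d→10
  n10 'adadd': d→11
  n11 'adaddd': ·  [P2 ends]
  n12 'ab': ·  [P3 ends]

Failure links (BFS by depth):
  n1('b'): parent n0 fail=0; on 'b' 0 → fail=0;  out ∅∪∅=∅
  n3('d'): parent n0 fail=0; on 'd' 0 → fail=0;  out ∅∪∅=∅
  n6('a'): parent n0 fail=0; on 'a' 0 → fail=0;  out ∅∪∅=∅
  n2('ba'): parent n1 fail=0; on 'a' 0 → fail=6;  out {0}∪∅={0}
  n4('da'): parent n3 fail=0; on 'a' 0 → fail=6;  out ∅∪∅=∅
  n7('ad'): parent n6 fail=0; on 'd' 0 → fail=3;  out ∅∪∅=∅
  n12('ab'): parent n6 fail=0; on 'b' 0 → fail=1;  out {3}∪∅={3}
  n5('dab'): parent n4 fail=6; on 'b' 6 → fail=12;  out {1}∪{3}={1,3}
  n8('ada'): parent n7 fail=3; on 'a' 3 → fail=4;  out ∅∪∅=∅
  n9('adad'): parent n8 fail=4; on 'd' 4→6 → fail=7;  out ∅∪∅=∅
  n10('adadd'): parent n9 fail=7; on 'd' 7→3→0 → fail=3;  out ∅∪∅=∅
  n11('adaddd'): parent n10 fail=3; on 'd' 3→0 → fail=3;  out {2}∪∅={2}

Scan:
pos 0 'a': at 6
pos 1 'a': at 6 ·f
pos 2 'b': at 12  → match P3@[1:2]
pos 3 'a': at 2 ·f  → match P0@[2:3]
pos 4 'a': at 6 ·f
pos 5 'b': at 12  → match P3@[4:5]
pos 6 'b': at 1 ·f
pos 7 'b': at 1 ·f
pos 8 'd': at 3 ·f
pos 9 'a': at 4
pos 10 'b': at 5  → match P1@[8:10],P3@[9:10]
pos 11 'b': at 1 ·f
pos 12 'd': at 3 ·f
pos 13 'a': at 4
pos 14 'c': at 0 ·f
pos 15 'b': at 1
pos 16 'a': at 2  → match P0@[15:16]
pos 17 'b': at 12 ·f  → match P3@[16:17]
pos 18 'a': at 2 ·f  → match P0@[17:18]
pos 19 'a': at 6 ·f
pos 20 'd': at 7
pos 21 'a': at 8
pos 22 'd': at 9
pos 23 'd': at 10
pos 24 'd': at 11  → match P2@[19:24]
pos 25 'd': at 3 ·f
pos 26 'a': at 4
pos 27 'b': at 5  → match P1@[25:27],P3@[26:27]
pos 28 'c': at 0 ·f
pos 29 'c': at 0
pos 30 'c': at 0
pos 31 'a': at 6
pos 32 'a': at 6 ·f
pos 33 'b': at 12  → match P3@[32:33]
pos 34 'c': at 0 ·f
pos 35 'a': at 6
pos 36 'd': at 7
pos 37 'a': at 8
pos 38 'd': at 9
pos 39 'd': at 10
pos 40 'd': at 11  → match P2@[35:40]
pos 41 'a': at 4 ·f
pos 42 'c': at 0 ·f
pos 43 'a': at 6
pos 44 'b': at 12  → match P3@[43:44]
pos 45 'a': at 2 ·f  → match P0@[44:45]
pos 46 'c': at 0 ·f
pos 47 'd': at 3
pos 48 'a': at 4
pos 49 'b': at 5  → match P1@[47:49],P3@[48:49]
pos 50 'd': at 3 ·f
pos 51 'a': at 4
pos 52 'b': at 5  → match P1@[50:52],P3@[51:52]
pos 53 'd': at 3 ·f
pos 54 'a': at 4
pos 55 'b': at 5  → match P1@[53:55],P3@[54:55]
pos 56 'a': at 2 ·f  → match P0@[55:56]
pos 57 'c': at 0 ·f
pos 58 'c': at 0
pos 59 'a': at 6
pos 60 'd': at 7
pos 61 'a': at 8
pos 62 'd': at 9
pos 63 'd': at 10
pos 64 'd': at 11  → match P2@[59:64]
pos 65 'b': at 1 ·f

All matches (sorted): [[2,3],[3,0],[5,3],[10,1],[10,3],[16,0],[17,3],[18,0],[24,2],[27,1],[27,3],[33,3],[40,2],[44,3],[45,0],[49,1],[49,3],[52,1],[52,3],[55,1],[55,3],[56,0],[64,2]]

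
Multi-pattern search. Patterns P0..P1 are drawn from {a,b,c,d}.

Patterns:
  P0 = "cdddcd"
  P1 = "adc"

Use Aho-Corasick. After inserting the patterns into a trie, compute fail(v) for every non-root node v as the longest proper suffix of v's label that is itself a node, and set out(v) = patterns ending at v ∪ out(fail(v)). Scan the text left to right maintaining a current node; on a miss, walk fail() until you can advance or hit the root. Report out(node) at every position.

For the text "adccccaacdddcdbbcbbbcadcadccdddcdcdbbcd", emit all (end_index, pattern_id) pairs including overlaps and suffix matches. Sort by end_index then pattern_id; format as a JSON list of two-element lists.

Construct AC machine:
Trie nodes:
  0='ε' goto a→7 c→1
  1='c' goto d→2
  2='cd' goto d→3
  3='cdd' goto d→4
  4='cddd' goto c→5
  5='cdddc' goto d→6
  6='cdddcd' goto ·  ←P0
  7='a' goto d→8
  8='ad' goto c→9
  9='adc' goto ·  ←P1

BFS fail/out derivation:
  n1('c'): parent n0 fail=0; on 'c' 0 → fail=0;  out ∅∪∅=∅
  n7('a'): parent n0 fail=0; on 'a' 0 → fail=0;  out ∅∪∅=∅
  n2('cd'): parent n1 fail=0; on 'd' 0 → fail=0;  out ∅∪∅=∅
  n8('ad'): parent n7 fail=0; on 'd' 0 → fail=0;  out ∅∪∅=∅
  n3('cdd'): parent n2 fail=0; on 'd' 0 → fail=0;  out ∅∪∅=∅
  n9('adc'): parent n8 fail=0; on 'c' 0 → fail=1;  out {1}∪∅={1}
  n4('cddd'): parent n3 fail=0; on 'd' 0 → fail=0;  out ∅∪∅=∅
  n5('cdddc'): parent n4 fail=0; on 'c' 0 → fail=1;  out ∅∪∅=∅
  n6('cdddcd'): parent n5 fail=1; on 'd' 1 → fail=2;  out {0}∪∅={0}

Text stream:
i=0 'a': node 0→7
i=1 'd': node 7→8
i=2 'c': node 8→9  emit P1@[0:2]
i=3 'c': node 9→1 ·f
i=4 'c': node 1→1 ·f
i=5 'c': node 1→1 ·f
i=6 'a': node 1→7 ·f
i=7 'a': node 7→7 ·f
i=8 'c': node 7→1 ·f
i=9 'd': node 1→2
i=10 'd': node 2→3
i=11 'd': node 3→4
i=12 'c': node 4→5
i=13 'd': node 5→6  emit P0@[8:13]
i=14 'b': node 6→0 ·f
i=15 'b': node 0→0
i=16 'c': node 0→1
i=17 'b': node 1→0 ·f
i=18 'b': node 0→0
i=19 'b': node 0→0
i=20 'c': node 0→1
i=21 'a': node 1→7 ·f
i=22 'd': node 7→8
i=23 'c': node 8→9  emit P1@[21:23]
i=24 'a': node 9→7 ·f
i=25 'd': node 7→8
i=26 'c': node 8→9  emit P1@[24:26]
i=27 'c': node 9→1 ·f
i=28 'd': node 1→2
i=29 'd': node 2→3
i=30 'd': node 3→4
i=31 'c': node 4→5
i=32 'd': node 5→6  emit P0@[27:32]
i=33 'c': node 6→1 ·f
i=34 'd': node 1→2
i=35 'b': node 2→0 ·f
i=36 'b': node 0→0
i=37 'c': node 0→1
i=38 'd': node 1→2

All matches (sorted): [[2,1],[13,0],[23,1],[26,1],[32,0]]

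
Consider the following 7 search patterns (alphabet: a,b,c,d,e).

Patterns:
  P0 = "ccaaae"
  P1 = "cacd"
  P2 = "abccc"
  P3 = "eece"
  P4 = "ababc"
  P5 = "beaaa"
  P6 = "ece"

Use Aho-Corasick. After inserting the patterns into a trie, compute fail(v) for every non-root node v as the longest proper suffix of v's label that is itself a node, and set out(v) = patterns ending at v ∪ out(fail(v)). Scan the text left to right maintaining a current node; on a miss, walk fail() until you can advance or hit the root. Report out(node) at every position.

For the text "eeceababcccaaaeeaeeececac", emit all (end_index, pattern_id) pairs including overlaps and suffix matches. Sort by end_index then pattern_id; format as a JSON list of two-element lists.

Build:
Trie nodes:
  n0 'ε': a→10 b→22 c→1 e→15
  n1 'c': a→7 c→2
  n2 'cc': a→3
  n3 'cca': a→4
  n4 'ccaa': a→5
  n5 'ccaaa': e→6
  n6 'ccaaae': ·  ←P0
  n7 'ca': c→8
  n8 'cac': d→9
  n9 'cacd': ·  ←P1
  n10 'a': b→11
  n11 'ab': a→19 c→12
  n12 'abc': c→13
  n13 'abcc': c→14
  n14 'abccc': ·  ←P2
  n15 'e': c→27 e→16
  n16 'ee': c→17
  n17 'eec': e→18
  n18 'eece': ·  ←P3
  n19 'aba': b→20
  n20 'abab': c→21
  n21 'ababc': ·  ←P4
  n22 'b': e→23
  n23 'be': a→24
  n24 'bea': a→25
  n25 'beaa': a→26
  n26 'beaaa': ·  ←P5
  n27 'ec': e→28
  n28 'ece': ·  ←P6

BFS fail/out derivation:
  fail(1) 'c': from fail(0)=0 chase 'c': 0 ⇒ 0;  out=∅∪out(0)=∅
  fail(10) 'a': from fail(0)=0 chase 'a': 0 ⇒ 0;  out=∅∪out(0)=∅
  fail(15) 'e': from fail(0)=0 chase 'e': 0 ⇒ 0;  out=∅∪out(0)=∅
  fail(22) 'b': from fail(0)=0 chase 'b': 0 ⇒ 0;  out=∅∪out(0)=∅
  fail(2) 'cc': from fail(1)=0 chase 'c': 0 ⇒ 1;  out=∅∪out(1)=∅
  fail(7) 'ca': from fail(1)=0 chase 'a': 0 ⇒ 10;  out=∅∪out(10)=∅
  fail(11) 'ab': from fail(10)=0 chase 'b': 0 ⇒ 22;  out=∅∪out(22)=∅
  fail(16) 'ee': from fail(15)=0 chase 'e': 0 ⇒ 15;  out=∅∪out(15)=∅
  fail(23) 'be': from fail(22)=0 chase 'e': 0 ⇒ 15;  out=∅∪out(15)=∅
  fail(27) 'ec': from fail(15)=0 chase 'c': 0 ⇒ 1;  out=∅∪out(1)=∅
  fail(3) 'cca': from fail(2)=1 chase 'a': 1 ⇒ 7;  out=∅∪out(7)=∅
  fail(8) 'cac': from fail(7)=10 chase 'c': 10→0 ⇒ 1;  out=∅∪out(1)=∅
  fail(12) 'abc': from fail(11)=22 chase 'c': 22→0 ⇒ 1;  out=∅∪out(1)=∅
  fail(17) 'eec': from fail(16)=15 chase 'c': 15 ⇒ 27;  out=∅∪out(27)=∅
  fail(19) 'aba': from fail(11)=22 chase 'a': 22→0 ⇒ 10;  out=∅∪out(10)=∅
  fail(24) 'bea': from fail(23)=15 chase 'a': 15→0 ⇒ 10;  out=∅∪out(10)=∅
  fail(28) 'ece': from fail(27)=1 chase 'e': 1→0 ⇒ 15;  out={6}∪out(15)={6}
  fail(4) 'ccaa': from fail(3)=7 chase 'a': 7→10→0 ⇒ 10;  out=∅∪out(10)=∅
  fail(9) 'cacd': from fail(8)=1 chase 'd': 1→0 ⇒ 0;  out={1}∪out(0)={1}
  fail(13) 'abcc': from fail(12)=1 chase 'c': 1 ⇒ 2;  out=∅∪out(2)=∅
  fail(18) 'eece': from fail(17)=27 chase 'e': 27 ⇒ 28;  out={3}∪out(28)={3,6}
  fail(20) 'abab': from fail(19)=10 chase 'b': 10 ⇒ 11;  out=∅∪out(11)=∅
  fail(25) 'beaa': from fail(24)=10 chase 'a': 10→0 ⇒ 10;  out=∅∪out(10)=∅
  fail(5) 'ccaaa': from fail(4)=10 chase 'a': 10→0 ⇒ 10;  out=∅∪out(10)=∅
  fail(14) 'abccc': from fail(13)=2 chase 'c': 2→1 ⇒ 2;  out={2}∪out(2)={2}
  fail(21) 'ababc': from fail(20)=11 chase 'c': 11 ⇒ 12;  out={4}∪out(12)={4}
  fail(26) 'beaaa': from fail(25)=10 chase 'a': 10→0 ⇒ 10;  out={5}∪out(10)={5}
  fail(6) 'ccaaae': from fail(5)=10 chase 'e': 10→0 ⇒ 15;  out={0}∪out(15)={0}

Run:
[0] read 'e'  n0⇒n15
[1] read 'e'  n15⇒n16
[2] read 'c'  n16⇒n17
[3] read 'e'  n17⇒n18  emit P3@[0:3],P6@[1:3]
[4] read 'a'  n18⇒n10 (fail-walked)
[5] read 'b'  n10⇒n11
[6] read 'a'  n11⇒n19
[7] read 'b'  n19⇒n20
[8] read 'c'  n20⇒n21  emit P4@[4:8]
[9] read 'c'  n21⇒n13 (fail-walked)
[10] read 'c'  n13⇒n14  emit P2@[6:10]
[11] read 'a'  n14⇒n3 (fail-walked)
[12] read 'a'  n3⇒n4
[13] read 'a'  n4⇒n5
[14] read 'e'  n5⇒n6  emit P0@[9:14]
[15] read 'e'  n6⇒n16 (fail-walked)
[16] read 'a'  n16⇒n10 (fail-walked)
[17] read 'e'  n10⇒n15 (fail-walked)
[18] read 'e'  n15⇒n16
[19] read 'e'  n16⇒n16 (fail-walked)
[20] read 'c'  n16⇒n17
[21] read 'e'  n17⇒n18  emit P3@[18:21],P6@[19:21]
[22] read 'c'  n18⇒n27 (fail-walked)
[23] read 'a'  n27⇒n7 (fail-walked)
[24] read 'c'  n7⇒n8

Result: [[3,3],[3,6],[8,4],[10,2],[14,0],[21,3],[21,6]]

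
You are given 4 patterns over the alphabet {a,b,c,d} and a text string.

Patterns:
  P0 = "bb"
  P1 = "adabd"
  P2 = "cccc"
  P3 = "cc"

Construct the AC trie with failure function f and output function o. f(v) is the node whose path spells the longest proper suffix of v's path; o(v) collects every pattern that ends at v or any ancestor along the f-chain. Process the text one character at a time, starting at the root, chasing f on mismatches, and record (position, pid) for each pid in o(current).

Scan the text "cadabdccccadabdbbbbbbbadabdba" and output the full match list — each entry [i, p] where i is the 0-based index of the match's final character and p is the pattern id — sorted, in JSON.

Construct AC machine:
Trie nodes:
  n0 'ε': a→3 b→1 c→8
  n1 'b': b→2
  n2 'bb': ·  [P0 ends]
  n3 'a': d→4
  n4 'ad': a→5
  n5 'ada': b→6
  n6 'adab': d→7
  n7 'adabd': ·  [P1 ends]
  n8 'c': c→9
  n9 'cc': c→10  [P3 ends]
  n10 'ccc': c→11
  n11 'cccc': ·  [P2 ends]

BFS fail/out derivation:
  fail(1) 'b': from fail(0)=0 chase 'b': 0 ⇒ 0;  out=∅∪out(0)=∅
  fail(3) 'a': from fail(0)=0 chase 'a': 0 ⇒ 0;  out=∅∪out(0)=∅
  fail(8) 'c': from fail(0)=0 chase 'c': 0 ⇒ 0;  out=∅∪out(0)=∅
  fail(2) 'bb': from fail(1)=0 chase 'b': 0 ⇒ 1;  out={0}∪out(1)={0}
  fail(4) 'ad': from fail(3)=0 chase 'd': 0 ⇒ 0;  out=∅∪out(0)=∅
  fail(9) 'cc': from fail(8)=0 chase 'c': 0 ⇒ 8;  out={3}∪out(8)={3}
  fail(5) 'ada': from fail(4)=0 chase 'a': 0 ⇒ 3;  out=∅∪out(3)=∅
  fail(10) 'ccc': from fail(9)=8 chase 'c': 8 ⇒ 9;  out=∅∪out(9)={3}
  fail(6) 'adab': from fail(5)=3 chase 'b': 3→0 ⇒ 1;  out=∅∪out(1)=∅
  fail(11) 'cccc': from fail(10)=9 chase 'c': 9 ⇒ 10;  out={2}∪out(10)={2,3}
  fail(7) 'adabd': from fail(6)=1 chase 'd': 1→0 ⇒ 0;  out={1}∪out(0)={1}

Text stream:
i=0 'c': node 0→8
i=1 'a': node 8→3 ·f
i=2 'd': node 3→4
i=3 'a': node 4→5
i=4 'b': node 5→6
i=5 'd': node 6→7  emit P1@[1:5]
i=6 'c': node 7→8 ·f
i=7 'c': node 8→9  emit P3@[6:7]
i=8 'c': node 9→10  emit P3@[7:8]
i=9 'c': node 10→11  emit P2@[6:9],P3@[8:9]
i=10 'a': node 11→3 ·f
i=11 'd': node 3→4
i=12 'a': node 4→5
i=13 'b': node 5→6
i=14 'd': node 6→7  emit P1@[10:14]
i=15 'b': node 7→1 ·f
i=16 'b': node 1→2  emit P0@[15:16]
i=17 'b': node 2→2 ·f  emit P0@[16:17]
i=18 'b': node 2→2 ·f  emit P0@[17:18]
i=19 'b': node 2→2 ·f  emit P0@[18:19]
i=20 'b': node 2→2 ·f  emit P0@[19:20]
i=21 'b': node 2→2 ·f  emit P0@[20:21]
i=22 'a': node 2→3 ·f
i=23 'd': node 3→4
i=24 'a': node 4→5
i=25 'b': node 5→6
i=26 'd': node 6→7  emit P1@[22:26]
i=27 'b': node 7→1 ·f
i=28 'a': node 1→3 ·f

Result: [[5,1],[7,3],[8,3],[9,2],[9,3],[14,1],[16,0],[17,0],[18,0],[19,0],[20,0],[21,0],[26,1]]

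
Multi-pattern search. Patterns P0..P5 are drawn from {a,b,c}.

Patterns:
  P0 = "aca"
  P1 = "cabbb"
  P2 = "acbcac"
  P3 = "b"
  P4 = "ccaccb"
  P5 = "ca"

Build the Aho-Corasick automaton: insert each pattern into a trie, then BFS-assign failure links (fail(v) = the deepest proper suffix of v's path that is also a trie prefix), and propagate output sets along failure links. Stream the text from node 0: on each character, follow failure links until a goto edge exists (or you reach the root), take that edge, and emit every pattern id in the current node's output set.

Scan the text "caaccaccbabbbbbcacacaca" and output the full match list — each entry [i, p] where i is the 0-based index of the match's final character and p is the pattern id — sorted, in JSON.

Construct AC machine:
Trie nodes:
  0='ε' goto a→1 b→13 c→4
  1='a' goto c→2
  2='ac' goto a→3 b→9
  3='aca' goto ·  [P0 ends]
  4='c' goto a→5 c→14
  5='ca' goto b→6  [P5 ends]
  6='cab' goto b→7
  7='cabb' goto b→8
  8='cabbb' goto ·  [P1 ends]
  9='acb' goto c→10
  10='acbc' goto a→11
  11='acbca' goto c→12
  12='acbcac' goto ·  [P2 ends]
  13='b' goto ·  [P3 ends]
  14='cc' goto a→15
  15='cca' goto c→16
  16='ccac' goto c→17
  17='ccacc' goto b→18
  18='ccaccb' goto ·  [P4 ends]

Failure links (BFS by depth):
  n1('a'): parent n0 fail=0; on 'a' 0 → fail=0;  out ∅∪∅=∅
  n4('c'): parent n0 fail=0; on 'c' 0 → fail=0;  out ∅∪∅=∅
  n13('b'): parent n0 fail=0; on 'b' 0 → fail=0;  out {3}∪∅={3}
  n2('ac'): parent n1 fail=0; on 'c' 0 → fail=4;  out ∅∪∅=∅
  n5('ca'): parent n4 fail=0; on 'a' 0 → fail=1;  out {5}∪∅={5}
  n14('cc'): parent n4 fail=0; on 'c' 0 → fail=4;  out ∅∪∅=∅
  n3('aca'): parent n2 fail=4; on 'a' 4 → fail=5;  out {0}∪{5}={0,5}
  n6('cab'): parent n5 fail=1; on 'b' 1→0 → fail=13;  out ∅∪{3}={3}
  n9('acb'): parent n2 fail=4; on 'b' 4→0 → fail=13;  out ∅∪{3}={3}
  n15('cca'): parent n14 fail=4; on 'a' 4 → fail=5;  out ∅∪{5}={5}
  n7('cabb'): parent n6 fail=13; on 'b' 13→0 → fail=13;  out ∅∪{3}={3}
  n10('acbc'): parent n9 fail=13; on 'c' 13→0 → fail=4;  out ∅∪∅=∅
  n16('ccac'): parent n15 fail=5; on 'c' 5→1 → fail=2;  out ∅∪∅=∅
  n8('cabbb'): parent n7 fail=13; on 'b' 13→0 → fail=13;  out {1}∪{3}={1,3}
  n11('acbca'): parent n10 fail=4; on 'a' 4 → fail=5;  out ∅∪{5}={5}
  n17('ccacc'): parent n16 fail=2; on 'c' 2→4 → fail=14;  out ∅∪∅=∅
  n12('acbcac'): parent n11 fail=5; on 'c' 5→1 → fail=2;  out {2}∪∅={2}
  n18('ccaccb'): parent n17 fail=14; on 'b' 14→4→0 → fail=13;  out {4}∪{3}={3,4}

Text stream:
[0] read 'c'  n0⇒n4
[1] read 'a'  n4⇒n5  emit P5@[0:1]
[2] read 'a'  n5⇒n1 ·f
[3] read 'c'  n1⇒n2
[4] read 'c'  n2⇒n14 ·f
[5] read 'a'  n14⇒n15  emit P5@[4:5]
[6] read 'c'  n15⇒n16
[7] read 'c'  n16⇒n17
[8] read 'b'  n17⇒n18  emit P3@[8:8],P4@[3:8]
[9] read 'a'  n18⇒n1 ·f
[10] read 'b'  n1⇒n13 ·f  emit P3@[10:10]
[11] read 'b'  n13⇒n13 ·f  emit P3@[11:11]
[12] read 'b'  n13⇒n13 ·f  emit P3@[12:12]
[13] read 'b'  n13⇒n13 ·f  emit P3@[13:13]
[14] read 'b'  n13⇒n13 ·f  emit P3@[14:14]
[15] read 'c'  n13⇒n4 ·f
[16] read 'a'  n4⇒n5  emit P5@[15:16]
[17] read 'c'  n5⇒n2 ·f
[18] read 'a'  n2⇒n3  emit P0@[16:18],P5@[17:18]
[19] read 'c'  n3⇒n2 ·f
[20] read 'a'  n2⇒n3  emit P0@[18:20],P5@[19:20]
[21] read 'c'  n3⇒n2 ·f
[22] read 'a'  n2⇒n3  emit P0@[20:22],P5@[21:22]

Matches: [[1,5],[5,5],[8,3],[8,4],[10,3],[11,3],[12,3],[13,3],[14,3],[16,5],[18,0],[18,5],[20,0],[20,5],[22,0],[22,5]]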